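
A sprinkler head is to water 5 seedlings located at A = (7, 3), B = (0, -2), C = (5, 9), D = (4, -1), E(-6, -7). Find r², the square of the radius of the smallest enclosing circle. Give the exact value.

94.25

A smallest enclosing disk is always determined by at most three of the input points on its boundary.
The farthest pair is C–E with squared distance 377. The circle on this segment as diameter has centre (-0.5, 1) and r² = 377/4 = 94.25.
Check A: distance² to centre = 60.25 ≤ 94.25, so it lies inside.
All remaining points lie in this disk, and no smaller disk contains both endpoints, so this is the minimum enclosing circle.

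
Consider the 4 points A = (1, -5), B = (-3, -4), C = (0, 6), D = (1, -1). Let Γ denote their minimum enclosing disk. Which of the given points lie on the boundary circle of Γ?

The minimum enclosing circle is determined by three boundary points: A, B, C.
Their circumcentre is (21/86, 41/86) with r² = 113033/3698.
The farthest remaining point D is at distance² 10177/3698 ≤ 113033/3698.
The points at distance exactly r from the centre are A, B, C — 3 points.

A, B, C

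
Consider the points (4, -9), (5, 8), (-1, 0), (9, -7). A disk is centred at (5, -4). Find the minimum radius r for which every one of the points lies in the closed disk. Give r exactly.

The required radius is the distance from (5, -4) to the farthest point.
Squared distances: 26, 144, 52, 25.
Maximum is 144, attained at (5, 8).
r = √144 = 12.

12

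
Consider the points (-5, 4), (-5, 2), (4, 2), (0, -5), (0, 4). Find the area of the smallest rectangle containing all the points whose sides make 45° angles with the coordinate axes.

77

In coordinates u = x + y, v = x − y the rectangle is axis-aligned; the map (x,y)→(u,v) scales areas by 2.
u-values: -1, -3, 6, -5, 4; range = 6 − (-5) = 11.
v-values: -9, -7, 2, 5, -4; range = 5 − (-9) = 14.
Area = (11 × 14) / 2 = 77.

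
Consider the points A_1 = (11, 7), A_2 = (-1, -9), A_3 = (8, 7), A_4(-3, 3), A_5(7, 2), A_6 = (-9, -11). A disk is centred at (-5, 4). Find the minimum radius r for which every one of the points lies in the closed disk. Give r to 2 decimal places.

16.28

The required radius is the distance from (-5, 4) to the farthest point.
Squared distances: 265, 185, 178, 5, 148, 241.
Maximum is 265, attained at A_1.
r = √265 ≈ 16.28.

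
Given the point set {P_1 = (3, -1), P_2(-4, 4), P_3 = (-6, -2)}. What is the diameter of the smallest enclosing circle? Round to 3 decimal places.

Side lengths²: P_1P_2² = 74, P_1P_3² = 82, P_2P_3² = 40.
Since P_1P_3² = 82 < 74 + 40 = 114, the triangle is acute, so the smallest enclosing circle is the circumcircle.
Circumcentre = (-43/26, -3/26), r² = 7585/338.
Diameter = 2r = 2√(7585/338) ≈ 9.474.

9.474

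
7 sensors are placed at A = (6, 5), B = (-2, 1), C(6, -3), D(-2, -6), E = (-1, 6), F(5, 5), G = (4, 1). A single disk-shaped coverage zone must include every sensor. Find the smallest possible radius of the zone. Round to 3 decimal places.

The minimum enclosing circle of a finite set is fixed by two of the points (as a diameter) or three (as a circumcircle).
The minimum enclosing circle is determined by three boundary points: A, D, E.
Their circumcentre is (57/34, -9/34) with r² = 26825/578.
The farthest remaining point F is at distance² 22405/578 ≤ 26825/578.
r = √(26825/578) ≈ 6.812.

6.812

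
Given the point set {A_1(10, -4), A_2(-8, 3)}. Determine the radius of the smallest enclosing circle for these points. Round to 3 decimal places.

The smallest circle enclosing two points has them as diameter endpoints.
Centre = midpoint = (1, -0.5); r² = |A_1A_2|²/4 = 373/4 = 93.25.
r = √(93.25) ≈ 9.657.

9.657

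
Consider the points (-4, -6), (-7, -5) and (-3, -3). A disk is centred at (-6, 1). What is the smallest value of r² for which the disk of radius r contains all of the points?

53

The required radius is the distance from (-6, 1) to the farthest point.
Squared distances: 53, 37, 25.
Maximum is 53, attained at (-4, -6).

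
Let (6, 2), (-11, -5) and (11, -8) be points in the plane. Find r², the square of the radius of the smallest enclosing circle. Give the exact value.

123.25

Call the three points A, B, C in the order given.
Side lengths²: AB² = 338, AC² = 125, BC² = 493.
Since BC² = 493 ≥ 338 + 125 = 463, the angle opposite BC is not acute, so the smallest enclosing circle has BC as diameter.
Centre = midpoint of BC = (0, -6.5), r² = 493/4 = 123.25.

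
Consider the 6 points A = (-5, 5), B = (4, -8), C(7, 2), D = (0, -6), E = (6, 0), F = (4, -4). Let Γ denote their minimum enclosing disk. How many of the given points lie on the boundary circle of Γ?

3

The minimum enclosing circle of a finite set is fixed by two of the points (as a diameter) or three (as a circumcircle).
The minimum enclosing circle is determined by three boundary points: A, B, C.
Their circumcentre is (-17/86, -111/86) with r² = 231625/3698.
The farthest remaining point E is at distance² 148205/3698 ≤ 231625/3698.
The points at distance exactly r from the centre are A, B, C — 3 points.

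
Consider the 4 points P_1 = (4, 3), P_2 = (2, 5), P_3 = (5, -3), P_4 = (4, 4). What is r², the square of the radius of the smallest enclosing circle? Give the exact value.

18.25

The farthest pair is P_2–P_3 with squared distance 73. The circle on this segment as diameter has centre (3.5, 1) and r² = 73/4 = 18.25.
Check P_1: distance² to centre = 4.25 ≤ 18.25, so it lies inside.
All remaining points lie in this disk, and no smaller disk contains both endpoints, so this is the minimum enclosing circle.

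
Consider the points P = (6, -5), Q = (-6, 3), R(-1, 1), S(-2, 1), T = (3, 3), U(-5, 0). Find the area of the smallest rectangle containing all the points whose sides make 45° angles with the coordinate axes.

In coordinates u = x + y, v = x − y the rectangle is axis-aligned; the map (x,y)→(u,v) scales areas by 2.
u-values: 1, -3, 0, -1, 6, -5; range = 6 − (-5) = 11.
v-values: 11, -9, -2, -3, 0, -5; range = 11 − (-9) = 20.
Area = (11 × 20) / 2 = 110.

110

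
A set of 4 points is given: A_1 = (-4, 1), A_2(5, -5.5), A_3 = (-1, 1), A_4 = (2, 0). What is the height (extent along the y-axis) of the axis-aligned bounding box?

max y = 1, min y = -5.5, so height = 6.5.

6.5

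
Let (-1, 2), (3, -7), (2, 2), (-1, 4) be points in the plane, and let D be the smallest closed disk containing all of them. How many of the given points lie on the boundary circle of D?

A smallest enclosing disk is always determined by at most three of the input points on its boundary.
The farthest pair is (3, -7)–(-1, 4) with squared distance 137. The circle on this segment as diameter has centre (1, -1.5) and r² = 137/4 = 34.25.
Check (-1, 2): distance² to centre = 16.25 ≤ 34.25, so it lies inside.
All remaining points lie in this disk, and no smaller disk contains both endpoints, so this is the minimum enclosing circle.
The points at distance exactly r from the centre are (3, -7), (-1, 4) — 2 points.

2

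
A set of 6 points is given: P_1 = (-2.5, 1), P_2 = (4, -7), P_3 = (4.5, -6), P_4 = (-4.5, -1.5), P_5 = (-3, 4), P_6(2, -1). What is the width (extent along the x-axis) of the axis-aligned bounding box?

max x = 4.5, min x = -4.5, so width = 9.

9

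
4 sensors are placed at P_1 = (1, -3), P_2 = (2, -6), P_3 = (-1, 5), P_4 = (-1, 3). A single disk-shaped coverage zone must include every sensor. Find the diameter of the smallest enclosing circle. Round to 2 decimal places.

The farthest pair is P_2–P_3 with squared distance 130. The circle on this segment as diameter has centre (0.5, -0.5) and r² = 130/4 = 32.5.
Check P_1: distance² to centre = 6.5 ≤ 32.5, so it lies inside.
All remaining points lie in this disk, and no smaller disk contains both endpoints, so this is the minimum enclosing circle.
Diameter = 2r = 2√(32.5) ≈ 11.40.

11.40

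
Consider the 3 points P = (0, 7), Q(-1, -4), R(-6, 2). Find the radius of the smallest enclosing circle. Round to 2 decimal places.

Side lengths²: PQ² = 122, PR² = 61, QR² = 61.
Since PQ² = 122 ≥ 61 + 61 = 122, the angle opposite PQ is not acute, so the smallest enclosing circle has PQ as diameter.
Centre = midpoint of PQ = (-0.5, 1.5), r² = 122/4 = 30.5.
r = √(30.5) ≈ 5.52.

5.52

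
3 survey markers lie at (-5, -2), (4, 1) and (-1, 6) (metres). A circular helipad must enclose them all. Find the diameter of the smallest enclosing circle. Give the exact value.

10

Call the three points A, B, C in the order given.
Side lengths²: AB² = 90, AC² = 80, BC² = 50.
Since AB² = 90 < 80 + 50 = 130, the triangle is acute, so the smallest enclosing circle is the circumcircle.
Circumcentre = (-1, 1), r² = 25.
Diameter = 2r = 2√25 = 10.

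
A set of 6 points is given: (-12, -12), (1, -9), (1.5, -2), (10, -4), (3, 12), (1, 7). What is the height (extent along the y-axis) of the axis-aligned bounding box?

24

max y = 12, min y = -12, so height = 24.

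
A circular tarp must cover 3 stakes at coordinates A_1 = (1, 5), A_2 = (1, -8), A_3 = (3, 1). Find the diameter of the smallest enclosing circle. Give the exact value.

Side lengths²: A_1A_2² = 169, A_1A_3² = 20, A_2A_3² = 85.
Since A_1A_2² = 169 ≥ 85 + 20 = 105, the angle opposite A_1A_2 is not acute, so the smallest enclosing circle has A_1A_2 as diameter.
Centre = midpoint of A_1A_2 = (1, -1.5), r² = 169/4 = 42.25.
Diameter = 2r = 2√(42.25) = 13.

13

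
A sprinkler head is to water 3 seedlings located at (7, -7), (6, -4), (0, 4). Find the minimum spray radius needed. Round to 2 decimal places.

Call the three points A, B, C in the order given.
Side lengths²: AB² = 10, AC² = 170, BC² = 100.
Since AC² = 170 ≥ 100 + 10 = 110, the angle opposite AC is not acute, so the smallest enclosing circle has AC as diameter.
Centre = midpoint of AC = (3.5, -1.5), r² = 170/4 = 42.5.
r = √(42.5) ≈ 6.52.

6.52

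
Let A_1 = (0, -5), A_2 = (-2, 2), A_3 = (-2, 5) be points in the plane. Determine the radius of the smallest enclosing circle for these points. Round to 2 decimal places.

5.10

Side lengths²: A_1A_2² = 53, A_1A_3² = 104, A_2A_3² = 9.
Since A_1A_3² = 104 ≥ 53 + 9 = 62, the angle opposite A_1A_3 is not acute, so the smallest enclosing circle has A_1A_3 as diameter.
Centre = midpoint of A_1A_3 = (-1, 0), r² = 104/4 = 26.
r = √26 ≈ 5.10.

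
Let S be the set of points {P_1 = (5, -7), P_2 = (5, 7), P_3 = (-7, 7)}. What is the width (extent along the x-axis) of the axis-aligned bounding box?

12

max x = 5, min x = -7, so width = 12.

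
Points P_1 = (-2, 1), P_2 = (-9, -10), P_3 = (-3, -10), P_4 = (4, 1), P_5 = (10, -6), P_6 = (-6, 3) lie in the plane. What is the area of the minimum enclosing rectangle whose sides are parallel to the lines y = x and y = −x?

300

In coordinates u = x + y, v = x − y the rectangle is axis-aligned; the map (x,y)→(u,v) scales areas by 2.
u-values: -1, -19, -13, 5, 4, -3; range = 5 − (-19) = 24.
v-values: -3, 1, 7, 3, 16, -9; range = 16 − (-9) = 25.
Area = (24 × 25) / 2 = 300.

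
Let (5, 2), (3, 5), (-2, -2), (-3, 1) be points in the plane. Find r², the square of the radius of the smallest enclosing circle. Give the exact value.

A smallest enclosing disk is always determined by at most three of the input points on its boundary.
The minimum enclosing circle is determined by three boundary points: (5, 2), (3, 5), (-2, -2).
Their circumcentre is (43/58, 77/58) with r² = 31265/1682.
The farthest remaining point (-3, 1) is at distance² 23725/1682 ≤ 31265/1682.

31265/1682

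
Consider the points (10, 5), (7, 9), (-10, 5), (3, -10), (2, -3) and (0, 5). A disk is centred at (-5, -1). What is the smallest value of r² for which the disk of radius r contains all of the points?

The required radius is the distance from (-5, -1) to the farthest point.
Squared distances: 261, 244, 61, 145, 53, 61.
Maximum is 261, attained at (10, 5).

261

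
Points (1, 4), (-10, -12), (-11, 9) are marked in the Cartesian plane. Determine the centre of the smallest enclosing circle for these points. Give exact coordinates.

(-315/38, -53/38)

Call the three points A, B, C in the order given.
Side lengths²: AB² = 377, AC² = 169, BC² = 442.
Since BC² = 442 < 377 + 169 = 546, the triangle is acute, so the smallest enclosing circle is the circumcircle.
Circumcentre = (-315/38, -53/38), r² = 83317/722.
Centre = (-315/38, -53/38).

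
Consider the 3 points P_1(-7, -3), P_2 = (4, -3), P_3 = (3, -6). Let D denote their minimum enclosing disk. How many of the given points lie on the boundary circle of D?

Side lengths²: P_1P_2² = 121, P_1P_3² = 109, P_2P_3² = 10.
Since P_1P_2² = 121 ≥ 109 + 10 = 119, the angle opposite P_1P_2 is not acute, so the smallest enclosing circle has P_1P_2 as diameter.
Centre = midpoint of P_1P_2 = (-1.5, -3), r² = 121/4 = 30.25.
The points at distance exactly r from the centre are P_1, P_2 — 2 points.

2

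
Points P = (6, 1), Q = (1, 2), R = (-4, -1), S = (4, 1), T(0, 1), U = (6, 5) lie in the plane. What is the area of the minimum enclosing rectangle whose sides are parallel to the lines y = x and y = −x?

In coordinates u = x + y, v = x − y the rectangle is axis-aligned; the map (x,y)→(u,v) scales areas by 2.
u-values: 7, 3, -5, 5, 1, 11; range = 11 − (-5) = 16.
v-values: 5, -1, -3, 3, -1, 1; range = 5 − (-3) = 8.
Area = (16 × 8) / 2 = 64.

64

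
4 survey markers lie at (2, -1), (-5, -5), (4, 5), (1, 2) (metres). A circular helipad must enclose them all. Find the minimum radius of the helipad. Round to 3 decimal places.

By Welzl's lemma the MEC is supported by two points (diametrically opposite) or three points (on a circumcircle).
The farthest pair is (-5, -5)–(4, 5) with squared distance 181. The circle on this segment as diameter has centre (-0.5, 0) and r² = 181/4 = 45.25.
Check (2, -1): distance² to centre = 7.25 ≤ 45.25, so it lies inside.
All remaining points lie in this disk, and no smaller disk contains both endpoints, so this is the minimum enclosing circle.
r = √(45.25) ≈ 6.727.

6.727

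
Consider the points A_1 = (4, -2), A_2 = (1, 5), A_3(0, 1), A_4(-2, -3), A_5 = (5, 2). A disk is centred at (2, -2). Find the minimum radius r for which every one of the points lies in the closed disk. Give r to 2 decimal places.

7.07

The required radius is the distance from (2, -2) to the farthest point.
Squared distances: 4, 50, 13, 17, 25.
Maximum is 50, attained at A_2.
r = √50 ≈ 7.07.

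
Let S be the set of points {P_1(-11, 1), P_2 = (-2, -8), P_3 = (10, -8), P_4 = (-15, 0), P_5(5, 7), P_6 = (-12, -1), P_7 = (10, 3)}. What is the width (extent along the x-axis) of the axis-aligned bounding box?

max x = 10, min x = -15, so width = 25.

25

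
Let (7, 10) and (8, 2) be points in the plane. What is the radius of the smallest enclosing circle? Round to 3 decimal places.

4.031

The smallest circle enclosing two points has them as diameter endpoints.
Centre = midpoint = (7.5, 6); r² = |(7, 10)−(8, 2)|²/4 = 65/4 = 16.25.
r = √(16.25) ≈ 4.031.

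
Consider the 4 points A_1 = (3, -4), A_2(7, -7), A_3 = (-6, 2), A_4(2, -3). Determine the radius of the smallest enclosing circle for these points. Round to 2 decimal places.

7.91

The farthest pair is A_2–A_3 with squared distance 250. The circle on this segment as diameter has centre (0.5, -2.5) and r² = 250/4 = 62.5.
Check A_1: distance² to centre = 8.5 ≤ 62.5, so it lies inside.
All remaining points lie in this disk, and no smaller disk contains both endpoints, so this is the minimum enclosing circle.
r = √(62.5) ≈ 7.91.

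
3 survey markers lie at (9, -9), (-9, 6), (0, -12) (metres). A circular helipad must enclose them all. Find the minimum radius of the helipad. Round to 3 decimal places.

Call the three points A, B, C in the order given.
Side lengths²: AB² = 549, AC² = 90, BC² = 405.
Since AB² = 549 ≥ 405 + 90 = 495, the angle opposite AB is not acute, so the smallest enclosing circle has AB as diameter.
Centre = midpoint of AB = (0, -1.5), r² = 549/4 = 137.25.
r = √(137.25) ≈ 11.715.

11.715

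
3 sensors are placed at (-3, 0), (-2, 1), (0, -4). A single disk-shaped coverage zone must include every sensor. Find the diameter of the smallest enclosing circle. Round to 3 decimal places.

Call the three points A, B, C in the order given.
Side lengths²: AB² = 2, AC² = 25, BC² = 29.
Since BC² = 29 ≥ 25 + 2 = 27, the angle opposite BC is not acute, so the smallest enclosing circle has BC as diameter.
Centre = midpoint of BC = (-1, -1.5), r² = 29/4 = 7.25.
Diameter = 2r = 2√(7.25) ≈ 5.385.

5.385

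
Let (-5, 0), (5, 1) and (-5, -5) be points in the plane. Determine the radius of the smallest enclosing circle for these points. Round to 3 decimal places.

Call the three points A, B, C in the order given.
Side lengths²: AB² = 101, AC² = 25, BC² = 136.
Since BC² = 136 ≥ 101 + 25 = 126, the angle opposite BC is not acute, so the smallest enclosing circle has BC as diameter.
Centre = midpoint of BC = (0, -2), r² = 136/4 = 34.
r = √34 ≈ 5.831.

5.831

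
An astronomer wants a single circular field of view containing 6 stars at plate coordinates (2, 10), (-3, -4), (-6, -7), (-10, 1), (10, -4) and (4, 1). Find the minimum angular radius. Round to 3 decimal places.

10.388

The minimum enclosing circle of a finite set is fixed by two of the points (as a diameter) or three (as a circumcircle).
The minimum enclosing circle is determined by three boundary points: (2, 10), (-10, 1), (10, -4).
Their circumcentre is (0.3125, -0.25) with r² = 107.91015625.
The farthest remaining point (-6, -7) is at distance² 85.41015625 ≤ 107.91015625.
r = √(107.91015625) ≈ 10.388.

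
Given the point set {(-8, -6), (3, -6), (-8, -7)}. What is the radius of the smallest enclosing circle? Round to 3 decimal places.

5.523

Call the three points A, B, C in the order given.
Side lengths²: AB² = 121, AC² = 1, BC² = 122.
Since BC² = 122 ≥ 121 + 1 = 122, the angle opposite BC is not acute, so the smallest enclosing circle has BC as diameter.
Centre = midpoint of BC = (-2.5, -6.5), r² = 122/4 = 30.5.
r = √(30.5) ≈ 5.523.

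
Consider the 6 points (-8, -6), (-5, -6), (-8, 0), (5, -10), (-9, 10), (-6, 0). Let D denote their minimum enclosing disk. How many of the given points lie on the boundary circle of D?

2

The farthest pair is (5, -10)–(-9, 10) with squared distance 596. The circle on this segment as diameter has centre (-2, 0) and r² = 596/4 = 149.
Check (-8, -6): distance² to centre = 72 ≤ 149, so it lies inside.
All remaining points lie in this disk, and no smaller disk contains both endpoints, so this is the minimum enclosing circle.
The points at distance exactly r from the centre are (5, -10), (-9, 10) — 2 points.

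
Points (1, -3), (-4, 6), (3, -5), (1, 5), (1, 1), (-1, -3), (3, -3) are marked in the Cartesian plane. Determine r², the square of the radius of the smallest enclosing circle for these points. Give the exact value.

42.5

By Welzl's lemma the MEC is supported by two points (diametrically opposite) or three points (on a circumcircle).
The farthest pair is (-4, 6)–(3, -5) with squared distance 170. The circle on this segment as diameter has centre (-0.5, 0.5) and r² = 170/4 = 42.5.
Check (1, -3): distance² to centre = 14.5 ≤ 42.5, so it lies inside.
All remaining points lie in this disk, and no smaller disk contains both endpoints, so this is the minimum enclosing circle.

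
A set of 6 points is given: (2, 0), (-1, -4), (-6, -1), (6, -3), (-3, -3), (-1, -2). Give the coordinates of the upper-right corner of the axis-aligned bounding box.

x-range [-6, 6], y-range [-4, 0].
The upper-right corner is (6, 0).

(6, 0)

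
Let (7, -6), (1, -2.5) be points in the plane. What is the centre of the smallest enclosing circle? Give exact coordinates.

The smallest circle enclosing two points has them as diameter endpoints.
Centre = midpoint = (4, -4.25); r² = |(7, -6)−(1, -2.5)|²/4 = 48.25/4 = 12.0625.
Centre = (4, -4.25).

(4, -4.25)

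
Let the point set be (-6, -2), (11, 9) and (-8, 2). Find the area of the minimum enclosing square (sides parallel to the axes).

361

The bounding box has width 19 and height 11.
An axis-aligned square enclosing the set must have side ≥ max(width, height).
So the minimum side is max(19, 11) = 19.
Area = 19² = 361.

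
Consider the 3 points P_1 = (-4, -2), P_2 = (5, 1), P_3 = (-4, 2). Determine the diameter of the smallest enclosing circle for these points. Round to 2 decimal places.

9.55

Side lengths²: P_1P_2² = 90, P_1P_3² = 16, P_2P_3² = 82.
Since P_1P_2² = 90 < 82 + 16 = 98, the triangle is acute, so the smallest enclosing circle is the circumcircle.
Circumcentre = (1/3, 0), r² = 205/9.
Diameter = 2r = 2√(205/9) ≈ 9.55.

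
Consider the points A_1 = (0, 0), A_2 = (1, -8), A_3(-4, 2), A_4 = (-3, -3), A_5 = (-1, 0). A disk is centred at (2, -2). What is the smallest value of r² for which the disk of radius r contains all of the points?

The required radius is the distance from (2, -2) to the farthest point.
Squared distances: 8, 37, 52, 26, 13.
Maximum is 52, attained at A_3.

52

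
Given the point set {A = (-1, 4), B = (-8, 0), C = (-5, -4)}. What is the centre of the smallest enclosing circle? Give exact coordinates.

(-3.5, 0.25)

Side lengths²: AB² = 65, AC² = 80, BC² = 25.
Since AC² = 80 < 65 + 25 = 90, the triangle is acute, so the smallest enclosing circle is the circumcircle.
Circumcentre = (-3.5, 0.25), r² = 20.3125.
Centre = (-3.5, 0.25).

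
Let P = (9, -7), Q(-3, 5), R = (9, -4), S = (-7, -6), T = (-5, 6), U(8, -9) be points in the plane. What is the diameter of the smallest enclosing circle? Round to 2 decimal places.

19.85

The minimum enclosing circle of a finite set is fixed by two of the points (as a diameter) or three (as a circumcircle).
The farthest pair is T–U with squared distance 394. The circle on this segment as diameter has centre (1.5, -1.5) and r² = 394/4 = 98.5.
Check P: distance² to centre = 86.5 ≤ 98.5, so it lies inside.
All remaining points lie in this disk, and no smaller disk contains both endpoints, so this is the minimum enclosing circle.
Diameter = 2r = 2√(98.5) ≈ 19.85.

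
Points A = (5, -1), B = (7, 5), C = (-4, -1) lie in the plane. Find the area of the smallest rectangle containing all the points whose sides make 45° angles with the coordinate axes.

76.5

In coordinates u = x + y, v = x − y the rectangle is axis-aligned; the map (x,y)→(u,v) scales areas by 2.
u-values: 4, 12, -5; range = 12 − (-5) = 17.
v-values: 6, 2, -3; range = 6 − (-3) = 9.
Area = (17 × 9) / 2 = 76.5.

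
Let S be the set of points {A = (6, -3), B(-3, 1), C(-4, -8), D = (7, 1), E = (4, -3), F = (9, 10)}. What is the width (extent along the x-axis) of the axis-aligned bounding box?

max x = 9, min x = -4, so width = 13.

13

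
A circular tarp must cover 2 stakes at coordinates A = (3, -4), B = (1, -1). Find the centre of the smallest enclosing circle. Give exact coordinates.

(2, -2.5)

The smallest circle enclosing two points has them as diameter endpoints.
Centre = midpoint = (2, -2.5); r² = |AB|²/4 = 13/4 = 3.25.
Centre = (2, -2.5).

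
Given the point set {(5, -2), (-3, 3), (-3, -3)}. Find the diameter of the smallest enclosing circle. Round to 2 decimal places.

Call the three points A, B, C in the order given.
Side lengths²: AB² = 89, AC² = 65, BC² = 36.
Since AB² = 89 < 65 + 36 = 101, the triangle is acute, so the smallest enclosing circle is the circumcircle.
Circumcentre = (0.6875, 0), r² = 22.59765625.
Diameter = 2r = 2√(22.59765625) ≈ 9.51.

9.51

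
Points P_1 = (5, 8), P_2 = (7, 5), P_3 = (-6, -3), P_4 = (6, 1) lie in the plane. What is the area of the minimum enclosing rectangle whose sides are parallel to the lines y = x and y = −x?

88

In coordinates u = x + y, v = x − y the rectangle is axis-aligned; the map (x,y)→(u,v) scales areas by 2.
u-values: 13, 12, -9, 7; range = 13 − (-9) = 22.
v-values: -3, 2, -3, 5; range = 5 − (-3) = 8.
Area = (22 × 8) / 2 = 88.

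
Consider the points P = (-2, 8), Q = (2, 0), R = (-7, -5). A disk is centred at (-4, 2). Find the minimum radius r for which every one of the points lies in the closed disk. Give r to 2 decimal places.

7.62

The required radius is the distance from (-4, 2) to the farthest point.
Squared distances: 40, 40, 58.
Maximum is 58, attained at R.
r = √58 ≈ 7.62.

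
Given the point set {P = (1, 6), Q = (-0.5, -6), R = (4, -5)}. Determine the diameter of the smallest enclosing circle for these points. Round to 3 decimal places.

12.107

Side lengths²: PQ² = 146.25, PR² = 130, QR² = 21.25.
Since PQ² = 146.25 < 130 + 21.25 = 151.25, the triangle is acute, so the smallest enclosing circle is the circumcircle.
Circumcentre = (15/28, -1/28), r² = 14365/392.
Diameter = 2r = 2√(14365/392) ≈ 12.107.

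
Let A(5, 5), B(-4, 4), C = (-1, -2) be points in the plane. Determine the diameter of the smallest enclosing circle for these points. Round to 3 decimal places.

Side lengths²: AB² = 82, AC² = 85, BC² = 45.
Since AC² = 85 < 82 + 45 = 127, the triangle is acute, so the smallest enclosing circle is the circumcircle.
Circumcentre = (27/38, 99/38), r² = 17425/722.
Diameter = 2r = 2√(17425/722) ≈ 9.825.

9.825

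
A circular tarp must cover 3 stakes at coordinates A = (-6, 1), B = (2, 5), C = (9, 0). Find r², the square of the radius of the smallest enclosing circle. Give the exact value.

Side lengths²: AB² = 80, AC² = 226, BC² = 74.
Since AC² = 226 ≥ 80 + 74 = 154, the angle opposite AC is not acute, so the smallest enclosing circle has AC as diameter.
Centre = midpoint of AC = (1.5, 0.5), r² = 226/4 = 56.5.

56.5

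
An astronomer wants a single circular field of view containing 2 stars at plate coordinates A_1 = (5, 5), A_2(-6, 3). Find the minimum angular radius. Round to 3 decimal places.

The smallest circle enclosing two points has them as diameter endpoints.
Centre = midpoint = (-0.5, 4); r² = |A_1A_2|²/4 = 125/4 = 31.25.
r = √(31.25) ≈ 5.590.

5.590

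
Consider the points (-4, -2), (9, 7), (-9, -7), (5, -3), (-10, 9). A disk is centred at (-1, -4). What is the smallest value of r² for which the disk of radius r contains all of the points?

250

The required radius is the distance from (-1, -4) to the farthest point.
Squared distances: 13, 221, 73, 37, 250.
Maximum is 250, attained at (-10, 9).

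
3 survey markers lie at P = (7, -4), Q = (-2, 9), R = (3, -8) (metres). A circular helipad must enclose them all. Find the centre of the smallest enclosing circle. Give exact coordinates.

Side lengths²: PQ² = 250, PR² = 32, QR² = 314.
Since QR² = 314 ≥ 250 + 32 = 282, the angle opposite QR is not acute, so the smallest enclosing circle has QR as diameter.
Centre = midpoint of QR = (0.5, 0.5), r² = 314/4 = 78.5.
Centre = (0.5, 0.5).

(0.5, 0.5)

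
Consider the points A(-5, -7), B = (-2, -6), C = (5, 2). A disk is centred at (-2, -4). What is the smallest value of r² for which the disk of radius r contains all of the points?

The required radius is the distance from (-2, -4) to the farthest point.
Squared distances: 18, 4, 85.
Maximum is 85, attained at C.

85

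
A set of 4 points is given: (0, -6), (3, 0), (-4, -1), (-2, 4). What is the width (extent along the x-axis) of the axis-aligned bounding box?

max x = 3, min x = -4, so width = 7.

7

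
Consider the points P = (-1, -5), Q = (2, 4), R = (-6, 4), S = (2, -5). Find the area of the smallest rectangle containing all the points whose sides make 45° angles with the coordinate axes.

In coordinates u = x + y, v = x − y the rectangle is axis-aligned; the map (x,y)→(u,v) scales areas by 2.
u-values: -6, 6, -2, -3; range = 6 − (-6) = 12.
v-values: 4, -2, -10, 7; range = 7 − (-10) = 17.
Area = (12 × 17) / 2 = 102.

102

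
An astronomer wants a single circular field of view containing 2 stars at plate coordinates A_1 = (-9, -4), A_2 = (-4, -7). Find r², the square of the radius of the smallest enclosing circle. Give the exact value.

8.5

The smallest circle enclosing two points has them as diameter endpoints.
Centre = midpoint = (-6.5, -5.5); r² = |A_1A_2|²/4 = 34/4 = 8.5.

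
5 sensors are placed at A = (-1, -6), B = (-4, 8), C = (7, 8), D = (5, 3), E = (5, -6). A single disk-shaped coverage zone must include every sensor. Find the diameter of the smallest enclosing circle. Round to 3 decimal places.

16.812

A smallest enclosing disk is always determined by at most three of the input points on its boundary.
The minimum enclosing circle is determined by three boundary points: B, C, E.
Their circumcentre is (1.5, 23/14) with r² = 6925/98.
The farthest remaining point A is at distance² 6337/98 ≤ 6925/98.
Diameter = 2r = 2√(6925/98) ≈ 16.812.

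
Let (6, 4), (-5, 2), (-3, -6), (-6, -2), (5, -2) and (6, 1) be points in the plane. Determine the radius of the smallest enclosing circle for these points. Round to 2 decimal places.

The minimum enclosing circle of a finite set is fixed by two of the points (as a diameter) or three (as a circumcircle).
The minimum enclosing circle is determined by three boundary points: (6, 4), (-3, -6), (-6, -2).
Their circumcentre is (13/22, -2/11) with r² = 22625/484.
The farthest remaining point (-5, 2) is at distance² 17433/484 ≤ 22625/484.
r = √(22625/484) ≈ 6.84.

6.84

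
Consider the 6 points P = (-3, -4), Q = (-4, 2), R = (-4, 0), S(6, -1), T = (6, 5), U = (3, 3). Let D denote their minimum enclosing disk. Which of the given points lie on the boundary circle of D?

The farthest pair is P–T with squared distance 162. The circle on this segment as diameter has centre (1.5, 0.5) and r² = 162/4 = 40.5.
Check Q: distance² to centre = 32.5 ≤ 40.5, so it lies inside.
All remaining points lie in this disk, and no smaller disk contains both endpoints, so this is the minimum enclosing circle.
The points at distance exactly r from the centre are P, T — 2 points.

P, T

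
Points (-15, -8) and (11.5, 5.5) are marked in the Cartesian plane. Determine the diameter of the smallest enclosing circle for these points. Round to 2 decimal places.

The smallest circle enclosing two points has them as diameter endpoints.
Centre = midpoint = (-1.75, -1.25); r² = |(-15, -8)−(11.5, 5.5)|²/4 = 884.5/4 = 221.125.
Diameter = 2r = 2√(221.125) ≈ 29.74.

29.74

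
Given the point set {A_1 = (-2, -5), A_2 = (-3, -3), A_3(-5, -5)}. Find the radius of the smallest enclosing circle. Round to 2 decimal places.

1.58

Side lengths²: A_1A_2² = 5, A_1A_3² = 9, A_2A_3² = 8.
Since A_1A_3² = 9 < 8 + 5 = 13, the triangle is acute, so the smallest enclosing circle is the circumcircle.
Circumcentre = (-3.5, -4.5), r² = 2.5.
r = √(2.5) ≈ 1.58.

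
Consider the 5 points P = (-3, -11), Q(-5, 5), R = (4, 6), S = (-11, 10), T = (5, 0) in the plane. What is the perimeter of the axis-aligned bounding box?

Width = max x − min x = 5 − (-11) = 16.
Height = max y − min y = 10 − (-11) = 21.
Perimeter = 2(16 + 21) = 74.

74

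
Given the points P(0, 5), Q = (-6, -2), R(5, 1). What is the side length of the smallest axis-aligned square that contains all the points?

11

The bounding box has width 11 and height 7.
An axis-aligned square enclosing the set must have side ≥ max(width, height).
So the minimum side is max(11, 7) = 11.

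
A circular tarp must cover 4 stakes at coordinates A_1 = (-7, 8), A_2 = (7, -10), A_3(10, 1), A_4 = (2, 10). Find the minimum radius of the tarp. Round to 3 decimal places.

11.402

The minimum enclosing circle of a finite set is fixed by two of the points (as a diameter) or three (as a circumcircle).
The farthest pair is A_1–A_2 with squared distance 520. The circle on this segment as diameter has centre (0, -1) and r² = 520/4 = 130.
Check A_3: distance² to centre = 104 ≤ 130, so it lies inside.
All remaining points lie in this disk, and no smaller disk contains both endpoints, so this is the minimum enclosing circle.
r = √130 ≈ 11.402.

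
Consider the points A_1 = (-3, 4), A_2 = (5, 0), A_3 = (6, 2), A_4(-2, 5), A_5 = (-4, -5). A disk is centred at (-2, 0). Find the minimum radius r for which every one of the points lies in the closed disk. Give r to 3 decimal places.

The required radius is the distance from (-2, 0) to the farthest point.
Squared distances: 17, 49, 68, 25, 29.
Maximum is 68, attained at A_3.
r = √68 ≈ 8.246.

8.246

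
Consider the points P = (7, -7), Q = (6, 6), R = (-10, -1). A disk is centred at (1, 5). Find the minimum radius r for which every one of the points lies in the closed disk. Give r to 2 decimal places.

13.42

The required radius is the distance from (1, 5) to the farthest point.
Squared distances: 180, 26, 157.
Maximum is 180, attained at P.
r = √180 ≈ 13.42.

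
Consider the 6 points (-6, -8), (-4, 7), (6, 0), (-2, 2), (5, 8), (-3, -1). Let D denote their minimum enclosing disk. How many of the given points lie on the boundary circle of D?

A smallest enclosing disk is always determined by at most three of the input points on its boundary.
The farthest pair is (-6, -8)–(5, 8) with squared distance 377. The circle on this segment as diameter has centre (-0.5, 0) and r² = 377/4 = 94.25.
Check (-4, 7): distance² to centre = 61.25 ≤ 94.25, so it lies inside.
All remaining points lie in this disk, and no smaller disk contains both endpoints, so this is the minimum enclosing circle.
The points at distance exactly r from the centre are (-6, -8), (5, 8) — 2 points.

2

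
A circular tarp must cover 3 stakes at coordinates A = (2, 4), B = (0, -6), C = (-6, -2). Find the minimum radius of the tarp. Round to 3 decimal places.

5.407

Side lengths²: AB² = 104, AC² = 100, BC² = 52.
Since AB² = 104 < 100 + 52 = 152, the triangle is acute, so the smallest enclosing circle is the circumcircle.
Circumcentre = (-13/17, -11/17), r² = 8450/289.
r = √(8450/289) ≈ 5.407.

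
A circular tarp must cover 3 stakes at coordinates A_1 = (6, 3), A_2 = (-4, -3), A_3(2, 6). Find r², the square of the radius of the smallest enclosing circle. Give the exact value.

Side lengths²: A_1A_2² = 136, A_1A_3² = 25, A_2A_3² = 117.
Since A_1A_2² = 136 < 117 + 25 = 142, the triangle is acute, so the smallest enclosing circle is the circumcircle.
Circumcentre = (5/6, 5/18), r² = 5525/162.

5525/162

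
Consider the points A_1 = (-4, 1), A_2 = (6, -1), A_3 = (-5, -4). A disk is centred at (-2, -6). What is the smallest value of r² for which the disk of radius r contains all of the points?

The required radius is the distance from (-2, -6) to the farthest point.
Squared distances: 53, 89, 13.
Maximum is 89, attained at A_2.

89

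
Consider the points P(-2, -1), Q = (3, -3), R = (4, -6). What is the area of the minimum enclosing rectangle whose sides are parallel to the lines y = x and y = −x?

In coordinates u = x + y, v = x − y the rectangle is axis-aligned; the map (x,y)→(u,v) scales areas by 2.
u-values: -3, 0, -2; range = 0 − (-3) = 3.
v-values: -1, 6, 10; range = 10 − (-1) = 11.
Area = (3 × 11) / 2 = 16.5.

16.5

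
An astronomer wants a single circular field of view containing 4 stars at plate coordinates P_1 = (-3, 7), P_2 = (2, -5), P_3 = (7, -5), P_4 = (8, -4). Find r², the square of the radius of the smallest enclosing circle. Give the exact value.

61

A smallest enclosing disk is always determined by at most three of the input points on its boundary.
The farthest pair is P_1–P_3 with squared distance 244. The circle on this segment as diameter has centre (2, 1) and r² = 244/4 = 61.
Check P_2: distance² to centre = 36 ≤ 61, so it lies inside.
All remaining points lie in this disk, and no smaller disk contains both endpoints, so this is the minimum enclosing circle.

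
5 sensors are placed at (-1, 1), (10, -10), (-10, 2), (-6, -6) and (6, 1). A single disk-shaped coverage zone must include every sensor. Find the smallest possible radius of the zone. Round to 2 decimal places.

11.66

By Welzl's lemma the MEC is supported by two points (diametrically opposite) or three points (on a circumcircle).
The farthest pair is (10, -10)–(-10, 2) with squared distance 544. The circle on this segment as diameter has centre (0, -4) and r² = 544/4 = 136.
Check (-1, 1): distance² to centre = 26 ≤ 136, so it lies inside.
All remaining points lie in this disk, and no smaller disk contains both endpoints, so this is the minimum enclosing circle.
r = √136 ≈ 11.66.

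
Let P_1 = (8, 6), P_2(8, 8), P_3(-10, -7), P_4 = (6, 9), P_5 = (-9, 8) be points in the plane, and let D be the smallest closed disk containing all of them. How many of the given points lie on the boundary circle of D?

The minimum enclosing circle of a finite set is fixed by two of the points (as a diameter) or three (as a circumcircle).
The farthest pair is P_2–P_3 with squared distance 549. The circle on this segment as diameter has centre (-1, 0.5) and r² = 549/4 = 137.25.
Check P_1: distance² to centre = 111.25 ≤ 137.25, so it lies inside.
All remaining points lie in this disk, and no smaller disk contains both endpoints, so this is the minimum enclosing circle.
The points at distance exactly r from the centre are P_2, P_3 — 2 points.

2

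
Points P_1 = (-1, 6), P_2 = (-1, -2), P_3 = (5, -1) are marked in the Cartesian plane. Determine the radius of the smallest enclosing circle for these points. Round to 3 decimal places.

4.673

Side lengths²: P_1P_2² = 64, P_1P_3² = 85, P_2P_3² = 37.
Since P_1P_3² = 85 < 64 + 37 = 101, the triangle is acute, so the smallest enclosing circle is the circumcircle.
Circumcentre = (17/12, 2), r² = 3145/144.
r = √(3145/144) ≈ 4.673.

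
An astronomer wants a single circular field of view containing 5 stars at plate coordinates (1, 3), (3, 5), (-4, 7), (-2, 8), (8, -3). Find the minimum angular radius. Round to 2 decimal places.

By Welzl's lemma the MEC is supported by two points (diametrically opposite) or three points (on a circumcircle).
The farthest pair is (-4, 7)–(8, -3) with squared distance 244. The circle on this segment as diameter has centre (2, 2) and r² = 244/4 = 61.
Check (1, 3): distance² to centre = 2 ≤ 61, so it lies inside.
All remaining points lie in this disk, and no smaller disk contains both endpoints, so this is the minimum enclosing circle.
r = √61 ≈ 7.81.

7.81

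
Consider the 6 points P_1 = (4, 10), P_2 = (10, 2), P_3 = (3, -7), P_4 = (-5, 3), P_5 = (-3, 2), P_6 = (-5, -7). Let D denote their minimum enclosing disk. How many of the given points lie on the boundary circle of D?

3

The minimum enclosing circle is determined by three boundary points: P_1, P_2, P_6.
Their circumcentre is (11/29, 30/29) with r² = 78625/841.
The farthest remaining point P_3 is at distance² 60065/841 ≤ 78625/841.
The points at distance exactly r from the centre are P_1, P_2, P_6 — 3 points.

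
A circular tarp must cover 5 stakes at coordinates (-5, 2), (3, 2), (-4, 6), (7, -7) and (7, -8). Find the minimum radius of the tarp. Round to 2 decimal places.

The farthest pair is (-4, 6)–(7, -8) with squared distance 317. The circle on this segment as diameter has centre (1.5, -1) and r² = 317/4 = 79.25.
Check (-5, 2): distance² to centre = 51.25 ≤ 79.25, so it lies inside.
All remaining points lie in this disk, and no smaller disk contains both endpoints, so this is the minimum enclosing circle.
r = √(79.25) ≈ 8.90.

8.90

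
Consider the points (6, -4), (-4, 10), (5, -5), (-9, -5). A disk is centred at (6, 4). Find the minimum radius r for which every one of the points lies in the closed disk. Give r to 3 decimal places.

17.493

The required radius is the distance from (6, 4) to the farthest point.
Squared distances: 64, 136, 82, 306.
Maximum is 306, attained at (-9, -5).
r = √306 ≈ 17.493.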